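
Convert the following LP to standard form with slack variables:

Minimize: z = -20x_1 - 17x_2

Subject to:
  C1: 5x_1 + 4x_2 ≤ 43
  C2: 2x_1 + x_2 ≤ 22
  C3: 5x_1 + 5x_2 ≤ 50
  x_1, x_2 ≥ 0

min z = -20x_1 - 17x_2

s.t.
  5x_1 + 4x_2 + s1 = 43
  2x_1 + x_2 + s2 = 22
  5x_1 + 5x_2 + s3 = 50
  x_1, x_2, s1, s2, s3 ≥ 0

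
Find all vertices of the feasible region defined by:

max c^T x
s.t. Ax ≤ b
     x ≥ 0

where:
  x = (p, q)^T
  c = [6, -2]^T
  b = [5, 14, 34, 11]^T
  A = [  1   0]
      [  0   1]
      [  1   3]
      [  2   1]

(0, 0), (5, 0), (5, 1), (0, 11)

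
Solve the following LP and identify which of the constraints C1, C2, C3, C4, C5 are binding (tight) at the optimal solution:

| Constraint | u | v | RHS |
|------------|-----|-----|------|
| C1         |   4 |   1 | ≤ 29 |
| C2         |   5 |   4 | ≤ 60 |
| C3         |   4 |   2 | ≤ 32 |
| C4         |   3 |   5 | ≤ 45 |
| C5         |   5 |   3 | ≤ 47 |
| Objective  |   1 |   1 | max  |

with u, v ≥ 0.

At u = 5, v = 6, compute slack b - a·x for each constraint:
  C1: 29 − 26 = 3  (slack)
  C2: 60 − 49 = 11  (slack)
  C3: 32 − 32 = 0  (binding)
  C4: 45 − 45 = 0  (binding)
  C5: 47 − 43 = 4  (slack)

Optimal: u = 5, v = 6
Binding: C3, C4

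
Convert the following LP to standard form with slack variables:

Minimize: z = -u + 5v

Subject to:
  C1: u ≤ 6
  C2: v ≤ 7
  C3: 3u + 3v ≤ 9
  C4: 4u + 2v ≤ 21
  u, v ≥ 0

min z = -u + 5v

s.t.
  u + s1 = 6
  v + s2 = 7
  3u + 3v + s3 = 9
  4u + 2v + s4 = 21
  u, v, s1, s2, s3, s4 ≥ 0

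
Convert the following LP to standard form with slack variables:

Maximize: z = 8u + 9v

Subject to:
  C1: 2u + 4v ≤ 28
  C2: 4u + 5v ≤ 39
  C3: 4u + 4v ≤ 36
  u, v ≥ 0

max z = 8u + 9v

s.t.
  2u + 4v + s1 = 28
  4u + 5v + s2 = 39
  4u + 4v + s3 = 36
  u, v, s1, s2, s3 ≥ 0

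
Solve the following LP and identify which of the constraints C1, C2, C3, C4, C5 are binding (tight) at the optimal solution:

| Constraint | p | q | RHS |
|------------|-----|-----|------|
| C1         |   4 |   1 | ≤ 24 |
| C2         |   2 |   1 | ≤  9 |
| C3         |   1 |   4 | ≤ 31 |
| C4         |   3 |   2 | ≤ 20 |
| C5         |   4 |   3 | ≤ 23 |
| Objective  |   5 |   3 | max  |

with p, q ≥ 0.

At p = 2, q = 5, compute slack b - a·x for each constraint:
  C1: 24 − 13 = 11  (slack)
  C2: 9 − 9 = 0  (binding)
  C3: 31 − 22 = 9  (slack)
  C4: 20 − 16 = 4  (slack)
  C5: 23 − 23 = 0  (binding)

Optimal: p = 2, q = 5
Binding: C2, C5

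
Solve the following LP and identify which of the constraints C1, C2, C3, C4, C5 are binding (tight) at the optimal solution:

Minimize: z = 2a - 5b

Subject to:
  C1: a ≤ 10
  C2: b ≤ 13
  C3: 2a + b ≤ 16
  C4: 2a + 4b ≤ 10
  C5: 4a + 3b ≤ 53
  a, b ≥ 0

At a = 0, b = 2.5, compute slack b - a·x for each constraint:
  C1: 10 − 0 = 10  (slack)
  C2: 13 − 2.5 = 10.5  (slack)
  C3: 16 − 2.5 = 13.5  (slack)
  C4: 10 − 10 = 0  (binding)
  C5: 53 − 7.5 = 45.5  (slack)

Optimal: a = 0, b = 2.5
Binding: C4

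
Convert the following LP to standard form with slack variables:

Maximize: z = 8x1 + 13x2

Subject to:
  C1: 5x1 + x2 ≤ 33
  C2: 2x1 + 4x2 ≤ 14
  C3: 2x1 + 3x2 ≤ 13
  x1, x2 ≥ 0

max z = 8x1 + 13x2

s.t.
  5x1 + x2 + s1 = 33
  2x1 + 4x2 + s2 = 14
  2x1 + 3x2 + s3 = 13
  x1, x2, s1, s2, s3 ≥ 0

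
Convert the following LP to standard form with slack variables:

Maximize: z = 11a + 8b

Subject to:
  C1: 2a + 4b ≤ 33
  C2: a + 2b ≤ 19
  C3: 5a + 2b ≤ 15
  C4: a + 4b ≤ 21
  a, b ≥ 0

max z = 11a + 8b

s.t.
  2a + 4b + s1 = 33
  a + 2b + s2 = 19
  5a + 2b + s3 = 15
  a + 4b + s4 = 21
  a, b, s1, s2, s3, s4 ≥ 0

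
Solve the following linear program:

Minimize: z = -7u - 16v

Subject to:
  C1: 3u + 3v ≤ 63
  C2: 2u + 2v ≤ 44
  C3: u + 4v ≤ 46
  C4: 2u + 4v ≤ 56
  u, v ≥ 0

Evaluate the objective at each vertex of the feasible region:
  z(0, 0) = 0
  z(21, 0) = -147
  z(14, 7) = -210
  z(10, 9) = -214  ←
  z(0, 11.5) = -184
The minimum is at u = 10, v = 9.

u = 10, v = 9, z = -214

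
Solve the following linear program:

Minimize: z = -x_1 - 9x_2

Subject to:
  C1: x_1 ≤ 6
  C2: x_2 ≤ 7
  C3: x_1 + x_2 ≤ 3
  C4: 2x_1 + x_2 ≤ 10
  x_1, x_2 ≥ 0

Evaluate the objective at each vertex of the feasible region:
  z(0, 0) = 0
  z(3, 0) = -3
  z(0, 3) = -27  ←
The minimum is at x_1 = 0, x_2 = 3.

x_1 = 0, x_2 = 3, z = -27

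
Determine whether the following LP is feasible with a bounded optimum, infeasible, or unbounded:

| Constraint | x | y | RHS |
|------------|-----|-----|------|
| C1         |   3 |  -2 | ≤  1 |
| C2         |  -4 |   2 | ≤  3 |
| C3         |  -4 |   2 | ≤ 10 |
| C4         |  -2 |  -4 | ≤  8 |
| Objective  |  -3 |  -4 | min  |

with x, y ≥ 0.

Unbounded (objective can decrease without bound)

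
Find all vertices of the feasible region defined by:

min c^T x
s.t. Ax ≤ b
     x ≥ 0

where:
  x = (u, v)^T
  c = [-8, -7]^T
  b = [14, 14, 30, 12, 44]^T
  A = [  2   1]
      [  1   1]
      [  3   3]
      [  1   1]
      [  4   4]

(0, 0), (7, 0), (4, 6), (0, 10)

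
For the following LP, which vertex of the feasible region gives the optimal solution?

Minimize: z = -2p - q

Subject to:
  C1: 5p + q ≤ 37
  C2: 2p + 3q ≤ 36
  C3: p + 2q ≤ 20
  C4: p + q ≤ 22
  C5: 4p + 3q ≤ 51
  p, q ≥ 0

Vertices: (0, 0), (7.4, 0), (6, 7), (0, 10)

Evaluate the objective at each vertex of the feasible region:
  z(0, 0) = 0
  z(7.4, 0) = -14.8
  z(6, 7) = -19  ←
  z(0, 10) = -10
The minimum is at p = 6, q = 7.

(6, 7)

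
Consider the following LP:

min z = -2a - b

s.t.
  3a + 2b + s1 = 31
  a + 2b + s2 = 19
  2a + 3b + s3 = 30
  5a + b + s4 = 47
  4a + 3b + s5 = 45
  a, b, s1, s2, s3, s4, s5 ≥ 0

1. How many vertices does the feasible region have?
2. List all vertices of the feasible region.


1. 6
2. (0, 0), (9.4, 0), (9, 2), (6.6, 5.6), (3, 8), (0, 9.5)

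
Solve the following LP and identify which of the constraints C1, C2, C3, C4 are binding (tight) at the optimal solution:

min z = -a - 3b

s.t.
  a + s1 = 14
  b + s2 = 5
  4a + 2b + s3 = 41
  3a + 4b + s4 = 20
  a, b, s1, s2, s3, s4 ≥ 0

At a = 0, b = 5, compute slack b - a·x for each constraint:
  C1: 14 − 0 = 14  (slack)
  C2: 5 − 5 = 0  (binding)
  C3: 41 − 10 = 31  (slack)
  C4: 20 − 20 = 0  (binding)

Optimal: a = 0, b = 5
Binding: C2, C4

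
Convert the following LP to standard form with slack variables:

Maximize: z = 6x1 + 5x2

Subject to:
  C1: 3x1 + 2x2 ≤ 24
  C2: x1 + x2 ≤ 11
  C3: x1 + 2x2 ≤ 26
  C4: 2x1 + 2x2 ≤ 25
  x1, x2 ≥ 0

max z = 6x1 + 5x2

s.t.
  3x1 + 2x2 + s1 = 24
  x1 + x2 + s2 = 11
  x1 + 2x2 + s3 = 26
  2x1 + 2x2 + s4 = 25
  x1, x2, s1, s2, s3, s4 ≥ 0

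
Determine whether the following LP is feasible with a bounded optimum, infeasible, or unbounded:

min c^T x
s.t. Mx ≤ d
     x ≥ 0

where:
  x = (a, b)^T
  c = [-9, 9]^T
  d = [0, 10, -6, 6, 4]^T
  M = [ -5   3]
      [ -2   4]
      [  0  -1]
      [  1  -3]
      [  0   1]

Infeasible (no feasible solution exists)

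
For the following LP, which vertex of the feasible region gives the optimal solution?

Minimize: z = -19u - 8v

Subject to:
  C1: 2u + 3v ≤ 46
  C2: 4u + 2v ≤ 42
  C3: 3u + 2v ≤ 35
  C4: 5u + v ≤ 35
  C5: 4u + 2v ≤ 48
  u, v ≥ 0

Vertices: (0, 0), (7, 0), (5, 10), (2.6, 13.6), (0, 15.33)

Evaluate the objective at each vertex of the feasible region:
  z(0, 0) = 0
  z(7, 0) = -133
  z(5, 10) = -175  ←
  z(2.6, 13.6) = -158.2
  z(0, 15.33) = -122.7
The minimum is at u = 5, v = 10.

(5, 10)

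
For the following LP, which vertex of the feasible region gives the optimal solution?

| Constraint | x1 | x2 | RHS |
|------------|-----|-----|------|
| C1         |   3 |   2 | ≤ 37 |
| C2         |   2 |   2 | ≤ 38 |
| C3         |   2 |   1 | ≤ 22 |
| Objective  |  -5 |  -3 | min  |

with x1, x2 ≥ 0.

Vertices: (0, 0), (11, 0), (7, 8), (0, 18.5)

Evaluate the objective at each vertex of the feasible region:
  z(0, 0) = 0
  z(11, 0) = -55
  z(7, 8) = -59  ←
  z(0, 18.5) = -55.5
The minimum is at x1 = 7, x2 = 8.

(7, 8)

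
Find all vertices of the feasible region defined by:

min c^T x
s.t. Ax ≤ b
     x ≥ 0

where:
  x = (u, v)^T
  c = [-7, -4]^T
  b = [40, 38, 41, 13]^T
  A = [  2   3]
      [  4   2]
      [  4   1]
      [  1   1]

(0, 0), (9.5, 0), (6, 7), (0, 13)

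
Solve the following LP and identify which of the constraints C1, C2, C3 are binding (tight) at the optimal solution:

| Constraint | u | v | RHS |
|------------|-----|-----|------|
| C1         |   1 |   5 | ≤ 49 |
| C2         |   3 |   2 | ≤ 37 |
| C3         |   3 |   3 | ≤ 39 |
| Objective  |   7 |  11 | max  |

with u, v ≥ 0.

At u = 4, v = 9, compute slack b - a·x for each constraint:
  C1: 49 − 49 = 0  (binding)
  C2: 37 − 30 = 7  (slack)
  C3: 39 − 39 = 0  (binding)

Optimal: u = 4, v = 9
Binding: C1, C3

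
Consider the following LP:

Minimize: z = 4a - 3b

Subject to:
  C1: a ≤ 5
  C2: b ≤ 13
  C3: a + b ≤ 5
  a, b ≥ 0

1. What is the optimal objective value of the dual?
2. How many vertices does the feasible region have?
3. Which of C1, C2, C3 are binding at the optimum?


1. -15
2. 3
3. C3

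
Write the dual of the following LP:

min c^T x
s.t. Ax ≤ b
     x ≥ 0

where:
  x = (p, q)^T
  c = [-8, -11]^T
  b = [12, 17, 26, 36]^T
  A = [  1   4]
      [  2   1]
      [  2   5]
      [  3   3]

Primal min cᵀx s.t. Ax ≤ b, x ≥ 0  →  Dual max −bᵀy s.t. Aᵀy ≥ −c, y ≥ 0.

Maximize: z = -12y1 - 17y2 - 26y3 - 36y4

Subject to:
  y1 + 2y2 + 2y3 + 3y4 ≥ 8
  4y1 + y2 + 5y3 + 3y4 ≥ 11
  y1, y2, y3, y4 ≥ 0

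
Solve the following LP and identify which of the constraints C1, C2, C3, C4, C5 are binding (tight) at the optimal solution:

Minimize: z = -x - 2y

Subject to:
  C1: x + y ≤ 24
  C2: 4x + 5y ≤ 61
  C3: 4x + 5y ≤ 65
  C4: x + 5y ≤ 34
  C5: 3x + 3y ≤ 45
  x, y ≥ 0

At x = 9, y = 5, compute slack b - a·x for each constraint:
  C1: 24 − 14 = 10  (slack)
  C2: 61 − 61 = 0  (binding)
  C3: 65 − 61 = 4  (slack)
  C4: 34 − 34 = 0  (binding)
  C5: 45 − 42 = 3  (slack)

Optimal: x = 9, y = 5
Binding: C2, C4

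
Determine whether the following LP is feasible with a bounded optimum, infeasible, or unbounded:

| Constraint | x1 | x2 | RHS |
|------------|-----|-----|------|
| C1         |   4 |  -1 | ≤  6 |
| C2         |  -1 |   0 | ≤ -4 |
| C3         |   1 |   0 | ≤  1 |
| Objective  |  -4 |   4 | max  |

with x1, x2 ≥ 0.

Infeasible (no feasible solution exists)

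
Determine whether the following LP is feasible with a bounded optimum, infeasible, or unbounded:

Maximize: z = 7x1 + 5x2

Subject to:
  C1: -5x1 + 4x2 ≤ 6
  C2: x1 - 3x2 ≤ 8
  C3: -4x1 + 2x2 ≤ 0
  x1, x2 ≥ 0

Unbounded (objective can increase without bound)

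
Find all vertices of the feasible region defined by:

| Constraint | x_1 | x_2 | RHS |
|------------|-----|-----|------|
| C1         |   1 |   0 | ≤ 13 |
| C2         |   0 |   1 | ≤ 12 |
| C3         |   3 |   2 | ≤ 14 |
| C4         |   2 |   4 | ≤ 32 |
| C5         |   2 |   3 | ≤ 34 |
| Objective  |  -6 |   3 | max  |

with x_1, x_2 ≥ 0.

(0, 0), (4.667, 0), (0, 7)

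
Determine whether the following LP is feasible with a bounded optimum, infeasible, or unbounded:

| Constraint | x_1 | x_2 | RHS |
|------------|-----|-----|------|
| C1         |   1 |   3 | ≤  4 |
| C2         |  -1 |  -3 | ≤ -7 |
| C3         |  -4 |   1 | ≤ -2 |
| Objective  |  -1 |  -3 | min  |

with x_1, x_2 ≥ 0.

Infeasible (no feasible solution exists)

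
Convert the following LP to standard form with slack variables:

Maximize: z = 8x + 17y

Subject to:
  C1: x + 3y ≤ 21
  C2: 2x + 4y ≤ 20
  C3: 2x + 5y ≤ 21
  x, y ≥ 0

max z = 8x + 17y

s.t.
  x + 3y + s1 = 21
  2x + 4y + s2 = 20
  2x + 5y + s3 = 21
  x, y, s1, s2, s3 ≥ 0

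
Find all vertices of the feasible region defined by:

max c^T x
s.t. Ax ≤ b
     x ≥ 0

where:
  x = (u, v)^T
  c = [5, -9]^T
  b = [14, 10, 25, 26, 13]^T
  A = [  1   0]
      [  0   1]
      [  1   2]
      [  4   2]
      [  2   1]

(0, 0), (6.5, 0), (1.5, 10), (0, 10)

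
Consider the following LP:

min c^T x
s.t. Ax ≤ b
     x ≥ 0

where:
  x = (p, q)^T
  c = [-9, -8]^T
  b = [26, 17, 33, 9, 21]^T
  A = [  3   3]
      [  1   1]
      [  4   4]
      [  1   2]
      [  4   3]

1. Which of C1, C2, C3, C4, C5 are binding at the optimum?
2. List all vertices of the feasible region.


1. C4, C5
2. (0, 0), (5.25, 0), (3, 3), (0, 4.5)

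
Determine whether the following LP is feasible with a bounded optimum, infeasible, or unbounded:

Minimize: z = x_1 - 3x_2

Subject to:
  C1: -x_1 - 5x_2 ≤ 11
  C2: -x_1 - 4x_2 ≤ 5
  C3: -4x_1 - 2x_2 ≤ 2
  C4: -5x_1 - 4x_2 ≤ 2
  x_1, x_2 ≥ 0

Unbounded (objective can decrease without bound)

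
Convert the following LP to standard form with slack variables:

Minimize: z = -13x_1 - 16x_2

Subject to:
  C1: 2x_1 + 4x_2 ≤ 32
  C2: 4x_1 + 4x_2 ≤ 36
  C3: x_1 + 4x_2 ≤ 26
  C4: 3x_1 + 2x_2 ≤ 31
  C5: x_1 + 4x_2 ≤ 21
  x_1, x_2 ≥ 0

min z = -13x_1 - 16x_2

s.t.
  2x_1 + 4x_2 + s1 = 32
  4x_1 + 4x_2 + s2 = 36
  x_1 + 4x_2 + s3 = 26
  3x_1 + 2x_2 + s4 = 31
  x_1 + 4x_2 + s5 = 21
  x_1, x_2, s1, s2, s3, s4, s5 ≥ 0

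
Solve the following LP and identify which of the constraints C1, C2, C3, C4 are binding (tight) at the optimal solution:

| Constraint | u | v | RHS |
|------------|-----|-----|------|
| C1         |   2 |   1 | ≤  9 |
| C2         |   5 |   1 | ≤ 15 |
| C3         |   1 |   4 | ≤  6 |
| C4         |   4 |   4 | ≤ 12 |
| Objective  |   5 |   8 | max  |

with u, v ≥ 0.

At u = 2, v = 1, compute slack b - a·x for each constraint:
  C1: 9 − 5 = 4  (slack)
  C2: 15 − 11 = 4  (slack)
  C3: 6 − 6 = 0  (binding)
  C4: 12 − 12 = 0  (binding)

Optimal: u = 2, v = 1
Binding: C3, C4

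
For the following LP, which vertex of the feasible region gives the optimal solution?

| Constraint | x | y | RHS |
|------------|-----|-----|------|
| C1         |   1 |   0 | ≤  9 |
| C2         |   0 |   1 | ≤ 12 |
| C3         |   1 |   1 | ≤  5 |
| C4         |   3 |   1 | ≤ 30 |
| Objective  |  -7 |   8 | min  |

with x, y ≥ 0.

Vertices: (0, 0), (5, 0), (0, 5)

Evaluate the objective at each vertex of the feasible region:
  z(0, 0) = 0
  z(5, 0) = -35  ←
  z(0, 5) = 40
The minimum is at x = 5, y = 0.

(5, 0)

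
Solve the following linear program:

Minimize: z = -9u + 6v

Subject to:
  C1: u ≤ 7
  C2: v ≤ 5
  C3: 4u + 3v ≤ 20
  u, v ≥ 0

Evaluate the objective at each vertex of the feasible region:
  z(0, 0) = 0
  z(5, 0) = -45  ←
  z(1.25, 5) = 18.75
  z(0, 5) = 30
The minimum is at u = 5, v = 0.

u = 5, v = 0, z = -45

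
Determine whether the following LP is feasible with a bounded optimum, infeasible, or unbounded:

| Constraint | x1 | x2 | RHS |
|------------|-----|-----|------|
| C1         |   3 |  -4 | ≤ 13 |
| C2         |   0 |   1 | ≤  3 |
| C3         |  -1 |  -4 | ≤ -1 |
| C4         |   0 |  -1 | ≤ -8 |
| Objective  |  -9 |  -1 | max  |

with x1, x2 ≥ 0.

Infeasible (no feasible solution exists)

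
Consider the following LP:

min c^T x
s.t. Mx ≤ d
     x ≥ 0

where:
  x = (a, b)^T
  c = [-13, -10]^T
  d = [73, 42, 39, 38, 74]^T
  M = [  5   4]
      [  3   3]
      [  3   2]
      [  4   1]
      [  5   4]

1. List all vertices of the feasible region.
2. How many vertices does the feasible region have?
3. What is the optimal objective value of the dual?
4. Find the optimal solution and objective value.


1. (0, 0), (9.5, 0), (8, 6), (0, 14)
2. 4
3. -164
4. a = 8, b = 6, z = -164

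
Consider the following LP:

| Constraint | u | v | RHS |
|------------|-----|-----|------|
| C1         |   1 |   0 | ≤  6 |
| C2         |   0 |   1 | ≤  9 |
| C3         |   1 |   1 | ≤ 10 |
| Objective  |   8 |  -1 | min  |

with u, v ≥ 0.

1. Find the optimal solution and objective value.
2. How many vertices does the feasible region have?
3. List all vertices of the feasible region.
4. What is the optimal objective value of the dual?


1. u = 0, v = 9, z = -9
2. 5
3. (0, 0), (6, 0), (6, 4), (1, 9), (0, 9)
4. -9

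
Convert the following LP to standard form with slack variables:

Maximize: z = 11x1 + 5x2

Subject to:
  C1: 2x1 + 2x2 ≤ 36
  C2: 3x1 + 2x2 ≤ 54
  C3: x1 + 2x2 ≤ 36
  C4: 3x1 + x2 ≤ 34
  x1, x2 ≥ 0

max z = 11x1 + 5x2

s.t.
  2x1 + 2x2 + s1 = 36
  3x1 + 2x2 + s2 = 54
  x1 + 2x2 + s3 = 36
  3x1 + x2 + s4 = 34
  x1, x2, s1, s2, s3, s4 ≥ 0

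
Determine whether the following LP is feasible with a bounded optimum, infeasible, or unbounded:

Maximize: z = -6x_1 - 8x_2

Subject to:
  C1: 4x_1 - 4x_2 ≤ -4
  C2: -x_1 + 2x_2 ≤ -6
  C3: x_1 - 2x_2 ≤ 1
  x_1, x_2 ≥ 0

Infeasible (no feasible solution exists)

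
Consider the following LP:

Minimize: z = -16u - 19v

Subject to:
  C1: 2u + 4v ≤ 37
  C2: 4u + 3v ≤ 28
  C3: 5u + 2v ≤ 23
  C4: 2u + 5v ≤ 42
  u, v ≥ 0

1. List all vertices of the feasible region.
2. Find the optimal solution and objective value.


1. (0, 0), (4.6, 0), (1.857, 6.857), (1, 8), (0, 8.4)
2. u = 1, v = 8, z = -168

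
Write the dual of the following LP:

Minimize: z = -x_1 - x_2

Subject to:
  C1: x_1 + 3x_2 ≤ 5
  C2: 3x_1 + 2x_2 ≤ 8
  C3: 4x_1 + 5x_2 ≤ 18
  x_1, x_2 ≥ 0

Primal min cᵀx s.t. Ax ≤ b, x ≥ 0  →  Dual max −bᵀy s.t. Aᵀy ≥ −c, y ≥ 0.

Maximize: z = -5y1 - 8y2 - 18y3

Subject to:
  y1 + 3y2 + 4y3 ≥ 1
  3y1 + 2y2 + 5y3 ≥ 1
  y1, y2, y3 ≥ 0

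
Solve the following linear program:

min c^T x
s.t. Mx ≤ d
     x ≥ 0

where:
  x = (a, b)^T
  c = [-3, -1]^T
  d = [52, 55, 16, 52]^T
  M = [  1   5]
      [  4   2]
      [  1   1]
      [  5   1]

Evaluate the objective at each vertex of the feasible region:
  z(0, 0) = 0
  z(10.4, 0) = -31.2
  z(9, 7) = -34  ←
  z(7, 9) = -30
  z(0, 10.4) = -10.4
The minimum is at a = 9, b = 7.

a = 9, b = 7, z = -34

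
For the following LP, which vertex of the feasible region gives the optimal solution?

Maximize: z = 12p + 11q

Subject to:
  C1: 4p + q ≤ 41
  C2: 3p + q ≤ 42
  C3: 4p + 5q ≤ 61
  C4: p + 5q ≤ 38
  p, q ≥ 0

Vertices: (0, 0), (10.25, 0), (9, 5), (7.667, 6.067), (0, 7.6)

Evaluate the objective at each vertex of the feasible region:
  z(0, 0) = 0
  z(10.25, 0) = 123
  z(9, 5) = 163  ←
  z(7.667, 6.067) = 158.7
  z(0, 7.6) = 83.6
The maximum is at p = 9, q = 5.

(9, 5)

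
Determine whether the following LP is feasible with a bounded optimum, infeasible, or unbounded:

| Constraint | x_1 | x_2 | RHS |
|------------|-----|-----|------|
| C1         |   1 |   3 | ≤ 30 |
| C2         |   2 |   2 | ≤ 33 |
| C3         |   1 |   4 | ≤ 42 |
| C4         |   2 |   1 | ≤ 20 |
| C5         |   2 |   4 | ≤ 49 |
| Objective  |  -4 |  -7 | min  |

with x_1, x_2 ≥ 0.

Feasible with a bounded optimal solution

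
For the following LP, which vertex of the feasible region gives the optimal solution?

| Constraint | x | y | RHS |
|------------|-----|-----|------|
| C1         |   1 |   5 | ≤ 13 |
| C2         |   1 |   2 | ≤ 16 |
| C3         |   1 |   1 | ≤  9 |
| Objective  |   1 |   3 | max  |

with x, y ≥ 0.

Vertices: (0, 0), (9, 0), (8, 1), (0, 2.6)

Evaluate the objective at each vertex of the feasible region:
  z(0, 0) = 0
  z(9, 0) = 9
  z(8, 1) = 11  ←
  z(0, 2.6) = 7.8
The maximum is at x = 8, y = 1.

(8, 1)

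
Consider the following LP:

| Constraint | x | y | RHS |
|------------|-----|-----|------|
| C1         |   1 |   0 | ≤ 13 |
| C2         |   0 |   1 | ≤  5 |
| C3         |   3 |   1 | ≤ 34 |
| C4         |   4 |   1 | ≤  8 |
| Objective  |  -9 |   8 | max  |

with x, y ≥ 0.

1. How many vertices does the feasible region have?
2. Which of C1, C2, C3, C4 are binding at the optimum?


1. 4
2. C2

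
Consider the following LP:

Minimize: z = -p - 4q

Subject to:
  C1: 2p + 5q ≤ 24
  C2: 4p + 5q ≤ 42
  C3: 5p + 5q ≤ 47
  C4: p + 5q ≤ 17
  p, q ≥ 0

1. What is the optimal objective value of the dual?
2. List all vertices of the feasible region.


1. -15
2. (0, 0), (9.4, 0), (7.667, 1.733), (7, 2), (0, 3.4)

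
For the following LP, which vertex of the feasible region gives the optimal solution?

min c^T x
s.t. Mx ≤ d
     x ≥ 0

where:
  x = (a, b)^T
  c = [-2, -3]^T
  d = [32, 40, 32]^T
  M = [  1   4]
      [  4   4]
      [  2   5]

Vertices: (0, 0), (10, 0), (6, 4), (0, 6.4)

Evaluate the objective at each vertex of the feasible region:
  z(0, 0) = 0
  z(10, 0) = -20
  z(6, 4) = -24  ←
  z(0, 6.4) = -19.2
The minimum is at a = 6, b = 4.

(6, 4)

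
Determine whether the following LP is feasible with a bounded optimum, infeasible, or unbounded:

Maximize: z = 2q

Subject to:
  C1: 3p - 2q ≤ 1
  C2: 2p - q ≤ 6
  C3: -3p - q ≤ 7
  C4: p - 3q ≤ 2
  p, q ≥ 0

Unbounded (objective can increase without bound)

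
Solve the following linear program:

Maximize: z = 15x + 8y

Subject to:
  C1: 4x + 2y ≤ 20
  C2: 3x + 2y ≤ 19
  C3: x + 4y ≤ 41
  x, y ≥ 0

Evaluate the objective at each vertex of the feasible region:
  z(0, 0) = 0
  z(5, 0) = 75
  z(1, 8) = 79  ←
  z(0, 9.5) = 76
The maximum is at x = 1, y = 8.

x = 1, y = 8, z = 79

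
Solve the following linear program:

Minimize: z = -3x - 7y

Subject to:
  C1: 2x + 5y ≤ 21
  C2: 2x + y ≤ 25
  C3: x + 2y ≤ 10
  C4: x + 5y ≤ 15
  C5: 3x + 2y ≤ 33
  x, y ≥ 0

Evaluate the objective at each vertex of the feasible region:
  z(0, 0) = 0
  z(10, 0) = -30
  z(8, 1) = -31  ←
  z(6, 1.8) = -30.6
  z(0, 3) = -21
The minimum is at x = 8, y = 1.

x = 8, y = 1, z = -31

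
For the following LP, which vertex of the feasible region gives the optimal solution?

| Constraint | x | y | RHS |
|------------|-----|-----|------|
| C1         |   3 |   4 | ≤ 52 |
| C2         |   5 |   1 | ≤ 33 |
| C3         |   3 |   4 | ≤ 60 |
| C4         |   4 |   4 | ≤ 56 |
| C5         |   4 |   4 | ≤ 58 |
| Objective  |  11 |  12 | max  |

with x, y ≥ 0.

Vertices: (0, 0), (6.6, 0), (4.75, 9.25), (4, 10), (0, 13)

Evaluate the objective at each vertex of the feasible region:
  z(0, 0) = 0
  z(6.6, 0) = 72.6
  z(4.75, 9.25) = 163.2
  z(4, 10) = 164  ←
  z(0, 13) = 156
The maximum is at x = 4, y = 10.

(4, 10)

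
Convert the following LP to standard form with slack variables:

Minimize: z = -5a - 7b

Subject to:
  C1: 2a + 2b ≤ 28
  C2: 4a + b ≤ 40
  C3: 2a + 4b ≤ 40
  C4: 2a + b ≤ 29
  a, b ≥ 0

min z = -5a - 7b

s.t.
  2a + 2b + s1 = 28
  4a + b + s2 = 40
  2a + 4b + s3 = 40
  2a + b + s4 = 29
  a, b, s1, s2, s3, s4 ≥ 0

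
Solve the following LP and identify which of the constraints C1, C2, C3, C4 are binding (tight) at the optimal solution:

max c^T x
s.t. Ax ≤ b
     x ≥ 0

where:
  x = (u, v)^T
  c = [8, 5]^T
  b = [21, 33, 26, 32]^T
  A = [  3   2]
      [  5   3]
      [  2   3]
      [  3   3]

At u = 3, v = 6, compute slack b - a·x for each constraint:
  C1: 21 − 21 = 0  (binding)
  C2: 33 − 33 = 0  (binding)
  C3: 26 − 24 = 2  (slack)
  C4: 32 − 27 = 5  (slack)

Optimal: u = 3, v = 6
Binding: C1, C2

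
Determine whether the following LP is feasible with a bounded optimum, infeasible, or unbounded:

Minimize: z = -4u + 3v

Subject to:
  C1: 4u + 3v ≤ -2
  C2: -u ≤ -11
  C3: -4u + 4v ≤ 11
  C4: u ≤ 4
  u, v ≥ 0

Infeasible (no feasible solution exists)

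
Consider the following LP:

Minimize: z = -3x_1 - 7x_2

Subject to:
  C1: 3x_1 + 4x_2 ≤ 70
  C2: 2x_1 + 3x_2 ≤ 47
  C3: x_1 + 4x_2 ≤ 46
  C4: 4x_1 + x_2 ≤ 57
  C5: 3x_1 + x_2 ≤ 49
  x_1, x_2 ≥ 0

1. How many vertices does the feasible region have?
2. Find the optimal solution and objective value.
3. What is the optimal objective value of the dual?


1. 5
2. x_1 = 10, x_2 = 9, z = -93
3. -93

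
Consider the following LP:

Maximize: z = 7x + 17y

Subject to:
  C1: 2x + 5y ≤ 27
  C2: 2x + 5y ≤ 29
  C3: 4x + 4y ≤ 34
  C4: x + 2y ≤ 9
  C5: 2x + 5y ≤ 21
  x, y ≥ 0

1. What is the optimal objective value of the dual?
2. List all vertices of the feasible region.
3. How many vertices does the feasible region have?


1. 72
2. (0, 0), (8.5, 0), (8, 0.5), (3, 3), (0, 4.2)
3. 5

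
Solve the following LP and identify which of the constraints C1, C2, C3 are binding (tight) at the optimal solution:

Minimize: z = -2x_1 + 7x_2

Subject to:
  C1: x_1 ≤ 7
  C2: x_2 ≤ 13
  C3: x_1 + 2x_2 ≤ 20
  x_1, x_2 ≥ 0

At x_1 = 7, x_2 = 0, compute slack b - a·x for each constraint:
  C1: 7 − 7 = 0  (binding)
  C2: 13 − 0 = 13  (slack)
  C3: 20 − 7 = 13  (slack)

Optimal: x_1 = 7, x_2 = 0
Binding: C1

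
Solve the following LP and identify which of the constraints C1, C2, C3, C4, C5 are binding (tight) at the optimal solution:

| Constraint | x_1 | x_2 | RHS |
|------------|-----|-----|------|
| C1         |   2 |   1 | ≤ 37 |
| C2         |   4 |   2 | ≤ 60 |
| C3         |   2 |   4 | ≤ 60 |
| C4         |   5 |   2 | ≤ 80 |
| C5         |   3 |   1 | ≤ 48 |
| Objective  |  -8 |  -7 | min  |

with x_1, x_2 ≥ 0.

At x_1 = 10, x_2 = 10, compute slack b - a·x for each constraint:
  C1: 37 − 30 = 7  (slack)
  C2: 60 − 60 = 0  (binding)
  C3: 60 − 60 = 0  (binding)
  C4: 80 − 70 = 10  (slack)
  C5: 48 − 40 = 8  (slack)

Optimal: x_1 = 10, x_2 = 10
Binding: C2, C3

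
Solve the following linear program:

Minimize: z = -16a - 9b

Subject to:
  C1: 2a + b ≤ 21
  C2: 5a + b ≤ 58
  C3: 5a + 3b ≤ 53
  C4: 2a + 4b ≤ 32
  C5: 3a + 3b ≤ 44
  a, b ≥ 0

Evaluate the objective at each vertex of the feasible region:
  z(0, 0) = 0
  z(10.5, 0) = -168
  z(10, 1) = -169  ←
  z(8.286, 3.857) = -167.3
  z(0, 8) = -72
The minimum is at a = 10, b = 1.

a = 10, b = 1, z = -169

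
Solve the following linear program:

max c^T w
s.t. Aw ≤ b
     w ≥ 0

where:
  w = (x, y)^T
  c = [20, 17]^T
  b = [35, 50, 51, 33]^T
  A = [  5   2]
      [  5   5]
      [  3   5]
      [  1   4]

Evaluate the objective at each vertex of the feasible region:
  z(0, 0) = 0
  z(7, 0) = 140
  z(5, 5) = 185  ←
  z(2.333, 7.667) = 177
  z(0, 8.25) = 140.2
The maximum is at x = 5, y = 5.

x = 5, y = 5, z = 185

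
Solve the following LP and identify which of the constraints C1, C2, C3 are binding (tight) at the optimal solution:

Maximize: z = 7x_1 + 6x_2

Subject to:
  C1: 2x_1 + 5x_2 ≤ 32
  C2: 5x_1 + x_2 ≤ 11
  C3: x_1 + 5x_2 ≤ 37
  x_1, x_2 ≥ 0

At x_1 = 1, x_2 = 6, compute slack b - a·x for each constraint:
  C1: 32 − 32 = 0  (binding)
  C2: 11 − 11 = 0  (binding)
  C3: 37 − 31 = 6  (slack)

Optimal: x_1 = 1, x_2 = 6
Binding: C1, C2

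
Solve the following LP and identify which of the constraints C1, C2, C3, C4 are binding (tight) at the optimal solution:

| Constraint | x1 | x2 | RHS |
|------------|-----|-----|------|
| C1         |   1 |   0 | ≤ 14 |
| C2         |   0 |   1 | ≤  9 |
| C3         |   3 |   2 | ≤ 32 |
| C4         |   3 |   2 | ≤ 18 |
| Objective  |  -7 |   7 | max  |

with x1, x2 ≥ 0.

At x1 = 0, x2 = 9, compute slack b - a·x for each constraint:
  C1: 14 − 0 = 14  (slack)
  C2: 9 − 9 = 0  (binding)
  C3: 32 − 18 = 14  (slack)
  C4: 18 − 18 = 0  (binding)

Optimal: x1 = 0, x2 = 9
Binding: C2, C4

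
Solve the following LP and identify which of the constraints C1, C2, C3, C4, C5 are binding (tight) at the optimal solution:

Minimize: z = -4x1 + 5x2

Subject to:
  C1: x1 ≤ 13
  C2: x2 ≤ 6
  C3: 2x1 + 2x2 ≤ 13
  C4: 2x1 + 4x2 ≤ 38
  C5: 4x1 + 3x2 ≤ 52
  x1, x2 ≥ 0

At x1 = 6.5, x2 = 0, compute slack b - a·x for each constraint:
  C1: 13 − 6.5 = 6.5  (slack)
  C2: 6 − 0 = 6  (slack)
  C3: 13 − 13 = 0  (binding)
  C4: 38 − 13 = 25  (slack)
  C5: 52 − 26 = 26  (slack)

Optimal: x1 = 6.5, x2 = 0
Binding: C3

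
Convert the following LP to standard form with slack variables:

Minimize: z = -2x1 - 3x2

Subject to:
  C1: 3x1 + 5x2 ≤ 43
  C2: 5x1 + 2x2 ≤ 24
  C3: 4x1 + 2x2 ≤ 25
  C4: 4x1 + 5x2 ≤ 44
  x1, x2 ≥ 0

min z = -2x1 - 3x2

s.t.
  3x1 + 5x2 + s1 = 43
  5x1 + 2x2 + s2 = 24
  4x1 + 2x2 + s3 = 25
  4x1 + 5x2 + s4 = 44
  x1, x2, s1, s2, s3, s4 ≥ 0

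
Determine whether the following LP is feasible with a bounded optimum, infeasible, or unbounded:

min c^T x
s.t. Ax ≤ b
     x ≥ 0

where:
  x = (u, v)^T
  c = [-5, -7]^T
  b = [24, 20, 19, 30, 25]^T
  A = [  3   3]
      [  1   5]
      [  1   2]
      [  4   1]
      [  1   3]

Feasible with a bounded optimal solution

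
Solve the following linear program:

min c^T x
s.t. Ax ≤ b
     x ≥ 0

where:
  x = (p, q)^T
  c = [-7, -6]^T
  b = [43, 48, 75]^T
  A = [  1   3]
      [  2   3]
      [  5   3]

Evaluate the objective at each vertex of the feasible region:
  z(0, 0) = 0
  z(15, 0) = -105
  z(9, 10) = -123  ←
  z(5, 12.67) = -111
  z(0, 14.33) = -86
The minimum is at p = 9, q = 10.

p = 9, q = 10, z = -123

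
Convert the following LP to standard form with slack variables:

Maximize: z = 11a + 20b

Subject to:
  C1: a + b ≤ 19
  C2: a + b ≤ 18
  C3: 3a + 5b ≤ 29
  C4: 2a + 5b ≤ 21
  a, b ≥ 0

max z = 11a + 20b

s.t.
  a + b + s1 = 19
  a + b + s2 = 18
  3a + 5b + s3 = 29
  2a + 5b + s4 = 21
  a, b, s1, s2, s3, s4 ≥ 0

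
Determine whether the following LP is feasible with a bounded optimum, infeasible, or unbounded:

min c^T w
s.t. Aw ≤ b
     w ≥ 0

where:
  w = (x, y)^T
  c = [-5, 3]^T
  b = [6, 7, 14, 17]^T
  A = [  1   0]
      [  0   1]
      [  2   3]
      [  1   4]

Feasible with a bounded optimal solution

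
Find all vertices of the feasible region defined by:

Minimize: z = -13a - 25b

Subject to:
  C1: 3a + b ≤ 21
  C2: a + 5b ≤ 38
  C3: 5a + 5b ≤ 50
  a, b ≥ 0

(0, 0), (7, 0), (5.5, 4.5), (3, 7), (0, 7.6)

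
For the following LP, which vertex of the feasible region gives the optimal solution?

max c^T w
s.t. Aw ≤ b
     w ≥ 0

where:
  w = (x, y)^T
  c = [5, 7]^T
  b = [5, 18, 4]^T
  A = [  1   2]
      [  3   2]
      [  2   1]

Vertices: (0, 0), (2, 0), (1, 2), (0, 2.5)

Evaluate the objective at each vertex of the feasible region:
  z(0, 0) = 0
  z(2, 0) = 10
  z(1, 2) = 19  ←
  z(0, 2.5) = 17.5
The maximum is at x = 1, y = 2.

(1, 2)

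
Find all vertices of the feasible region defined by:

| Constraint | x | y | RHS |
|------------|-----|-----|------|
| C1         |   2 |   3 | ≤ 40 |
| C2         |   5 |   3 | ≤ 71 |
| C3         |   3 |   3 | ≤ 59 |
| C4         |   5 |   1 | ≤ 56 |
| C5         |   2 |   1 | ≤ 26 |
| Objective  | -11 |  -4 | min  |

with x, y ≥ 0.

(0, 0), (11.2, 0), (10, 6), (9.5, 7), (0, 13.33)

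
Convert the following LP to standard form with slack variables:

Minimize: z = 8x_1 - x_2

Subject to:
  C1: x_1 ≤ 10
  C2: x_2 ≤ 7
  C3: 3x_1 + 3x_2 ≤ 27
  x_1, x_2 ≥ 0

min z = 8x_1 - x_2

s.t.
  x_1 + s1 = 10
  x_2 + s2 = 7
  3x_1 + 3x_2 + s3 = 27
  x_1, x_2, s1, s2, s3 ≥ 0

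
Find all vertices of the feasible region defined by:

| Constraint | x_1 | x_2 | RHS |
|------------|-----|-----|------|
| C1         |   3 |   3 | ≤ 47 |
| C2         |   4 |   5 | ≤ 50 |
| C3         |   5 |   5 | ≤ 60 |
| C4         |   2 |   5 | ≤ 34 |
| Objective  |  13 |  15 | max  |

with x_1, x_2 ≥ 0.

(0, 0), (12, 0), (10, 2), (8, 3.6), (0, 6.8)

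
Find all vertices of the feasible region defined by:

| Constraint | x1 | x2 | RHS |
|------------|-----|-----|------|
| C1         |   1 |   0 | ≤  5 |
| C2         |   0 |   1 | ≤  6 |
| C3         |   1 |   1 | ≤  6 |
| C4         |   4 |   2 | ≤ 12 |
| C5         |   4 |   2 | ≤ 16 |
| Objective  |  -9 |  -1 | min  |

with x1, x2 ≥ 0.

(0, 0), (3, 0), (0, 6)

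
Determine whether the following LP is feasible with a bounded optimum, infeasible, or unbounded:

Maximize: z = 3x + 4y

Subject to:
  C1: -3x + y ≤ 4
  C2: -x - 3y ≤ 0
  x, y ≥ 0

Unbounded (objective can increase without bound)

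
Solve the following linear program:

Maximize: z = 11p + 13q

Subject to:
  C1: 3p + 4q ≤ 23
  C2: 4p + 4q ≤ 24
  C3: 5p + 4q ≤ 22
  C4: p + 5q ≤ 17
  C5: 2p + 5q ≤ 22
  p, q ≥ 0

Evaluate the objective at each vertex of the feasible region:
  z(0, 0) = 0
  z(4.4, 0) = 48.4
  z(2, 3) = 61  ←
  z(0, 3.4) = 44.2
The maximum is at p = 2, q = 3.

p = 2, q = 3, z = 61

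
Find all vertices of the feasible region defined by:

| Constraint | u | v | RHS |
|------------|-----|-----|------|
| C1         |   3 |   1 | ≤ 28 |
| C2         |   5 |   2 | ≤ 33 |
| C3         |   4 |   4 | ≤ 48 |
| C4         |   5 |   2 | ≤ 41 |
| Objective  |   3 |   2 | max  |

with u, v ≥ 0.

(0, 0), (6.6, 0), (3, 9), (0, 12)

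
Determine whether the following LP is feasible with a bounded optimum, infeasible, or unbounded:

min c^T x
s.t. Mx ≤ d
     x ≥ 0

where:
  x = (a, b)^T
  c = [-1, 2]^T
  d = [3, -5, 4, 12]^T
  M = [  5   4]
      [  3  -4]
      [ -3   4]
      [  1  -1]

Infeasible (no feasible solution exists)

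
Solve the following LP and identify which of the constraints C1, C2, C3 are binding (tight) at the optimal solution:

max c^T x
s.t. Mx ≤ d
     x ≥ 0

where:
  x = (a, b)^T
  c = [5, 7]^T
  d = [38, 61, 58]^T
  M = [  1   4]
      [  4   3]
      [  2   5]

At a = 10, b = 7, compute slack b - a·x for each constraint:
  C1: 38 − 38 = 0  (binding)
  C2: 61 − 61 = 0  (binding)
  C3: 58 − 55 = 3  (slack)

Optimal: a = 10, b = 7
Binding: C1, C2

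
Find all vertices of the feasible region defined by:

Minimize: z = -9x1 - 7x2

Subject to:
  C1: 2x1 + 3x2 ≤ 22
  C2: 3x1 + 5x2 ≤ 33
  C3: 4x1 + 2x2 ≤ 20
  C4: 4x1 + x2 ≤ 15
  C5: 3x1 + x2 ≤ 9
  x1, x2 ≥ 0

(0, 0), (3, 0), (1, 6), (0, 6.6)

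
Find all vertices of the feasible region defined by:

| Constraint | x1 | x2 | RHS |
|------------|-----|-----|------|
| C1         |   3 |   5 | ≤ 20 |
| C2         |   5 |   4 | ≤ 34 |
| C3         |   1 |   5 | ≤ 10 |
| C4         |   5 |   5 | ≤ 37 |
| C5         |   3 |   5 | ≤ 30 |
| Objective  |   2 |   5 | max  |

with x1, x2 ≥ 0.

(0, 0), (6.667, 0), (5, 1), (0, 2)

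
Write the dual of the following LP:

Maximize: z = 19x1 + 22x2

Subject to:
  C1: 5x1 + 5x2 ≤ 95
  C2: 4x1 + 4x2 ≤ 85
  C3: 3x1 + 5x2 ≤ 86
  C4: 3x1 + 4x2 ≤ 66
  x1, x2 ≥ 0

Primal max cᵀx s.t. Ax ≤ b, x ≥ 0  →  Dual min bᵀy s.t. Aᵀy ≥ c, y ≥ 0.

Minimize: z = 95y1 + 85y2 + 86y3 + 66y4

Subject to:
  5y1 + 4y2 + 3y3 + 3y4 ≥ 19
  5y1 + 4y2 + 5y3 + 4y4 ≥ 22
  y1, y2, y3, y4 ≥ 0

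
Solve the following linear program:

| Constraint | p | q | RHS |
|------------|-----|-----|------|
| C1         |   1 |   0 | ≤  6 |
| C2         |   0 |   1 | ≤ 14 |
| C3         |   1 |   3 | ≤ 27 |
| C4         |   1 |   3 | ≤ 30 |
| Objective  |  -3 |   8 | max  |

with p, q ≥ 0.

Evaluate the objective at each vertex of the feasible region:
  z(0, 0) = 0
  z(6, 0) = -18
  z(6, 7) = 38
  z(0, 9) = 72  ←
The maximum is at p = 0, q = 9.

p = 0, q = 9, z = 72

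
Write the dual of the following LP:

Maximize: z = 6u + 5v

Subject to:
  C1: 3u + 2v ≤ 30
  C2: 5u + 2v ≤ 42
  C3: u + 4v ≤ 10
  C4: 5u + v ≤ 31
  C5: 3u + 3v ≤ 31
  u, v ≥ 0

Primal max cᵀx s.t. Ax ≤ b, x ≥ 0  →  Dual min bᵀy s.t. Aᵀy ≥ c, y ≥ 0.

Minimize: z = 30y1 + 42y2 + 10y3 + 31y4 + 31y5

Subject to:
  3y1 + 5y2 + y3 + 5y4 + 3y5 ≥ 6
  2y1 + 2y2 + 4y3 + y4 + 3y5 ≥ 5
  y1, y2, y3, y4, y5 ≥ 0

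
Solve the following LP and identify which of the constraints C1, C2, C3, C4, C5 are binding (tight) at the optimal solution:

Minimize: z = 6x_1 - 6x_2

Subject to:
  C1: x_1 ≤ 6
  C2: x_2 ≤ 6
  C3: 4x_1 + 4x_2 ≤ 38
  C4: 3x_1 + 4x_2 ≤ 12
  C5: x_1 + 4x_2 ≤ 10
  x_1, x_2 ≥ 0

At x_1 = 0, x_2 = 2.5, compute slack b - a·x for each constraint:
  C1: 6 − 0 = 6  (slack)
  C2: 6 − 2.5 = 3.5  (slack)
  C3: 38 − 10 = 28  (slack)
  C4: 12 − 10 = 2  (slack)
  C5: 10 − 10 = 0  (binding)

Optimal: x_1 = 0, x_2 = 2.5
Binding: C5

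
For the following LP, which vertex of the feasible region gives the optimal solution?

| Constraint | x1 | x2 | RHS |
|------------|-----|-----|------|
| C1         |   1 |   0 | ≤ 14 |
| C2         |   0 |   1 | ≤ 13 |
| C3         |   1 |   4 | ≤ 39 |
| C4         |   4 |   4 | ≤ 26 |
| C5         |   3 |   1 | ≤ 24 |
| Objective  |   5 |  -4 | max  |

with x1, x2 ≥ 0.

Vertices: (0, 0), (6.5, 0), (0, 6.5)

Evaluate the objective at each vertex of the feasible region:
  z(0, 0) = 0
  z(6.5, 0) = 32.5  ←
  z(0, 6.5) = -26
The maximum is at x1 = 6.5, x2 = 0.

(6.5, 0)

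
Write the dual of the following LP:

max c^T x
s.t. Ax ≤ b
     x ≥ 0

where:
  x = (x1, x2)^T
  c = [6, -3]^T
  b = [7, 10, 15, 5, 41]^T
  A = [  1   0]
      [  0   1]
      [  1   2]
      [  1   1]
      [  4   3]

Primal max cᵀx s.t. Ax ≤ b, x ≥ 0  →  Dual min bᵀy s.t. Aᵀy ≥ c, y ≥ 0.

Minimize: z = 7y1 + 10y2 + 15y3 + 5y4 + 41y5

Subject to:
  y1 + y3 + y4 + 4y5 ≥ 6
  y2 + 2y3 + y4 + 3y5 ≥ -3
  y1, y2, y3, y4, y5 ≥ 0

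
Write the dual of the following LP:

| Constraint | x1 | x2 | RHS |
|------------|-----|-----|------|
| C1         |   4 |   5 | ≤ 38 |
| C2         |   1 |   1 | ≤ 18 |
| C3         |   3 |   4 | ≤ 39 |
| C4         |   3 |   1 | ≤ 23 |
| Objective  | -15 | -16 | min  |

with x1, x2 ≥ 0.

Primal min cᵀx s.t. Ax ≤ b, x ≥ 0  →  Dual max −bᵀy s.t. Aᵀy ≥ −c, y ≥ 0.

Maximize: z = -38y1 - 18y2 - 39y3 - 23y4

Subject to:
  4y1 + y2 + 3y3 + 3y4 ≥ 15
  5y1 + y2 + 4y3 + y4 ≥ 16
  y1, y2, y3, y4 ≥ 0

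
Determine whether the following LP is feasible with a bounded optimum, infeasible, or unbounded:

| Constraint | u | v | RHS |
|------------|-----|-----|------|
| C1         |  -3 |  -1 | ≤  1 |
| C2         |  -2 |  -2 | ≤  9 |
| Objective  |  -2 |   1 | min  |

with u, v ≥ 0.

Unbounded (objective can decrease without bound)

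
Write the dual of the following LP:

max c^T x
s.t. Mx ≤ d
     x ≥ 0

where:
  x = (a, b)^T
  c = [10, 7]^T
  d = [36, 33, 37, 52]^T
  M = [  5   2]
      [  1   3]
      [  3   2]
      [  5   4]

Primal max cᵀx s.t. Ax ≤ b, x ≥ 0  →  Dual min bᵀy s.t. Aᵀy ≥ c, y ≥ 0.

Minimize: z = 36y1 + 33y2 + 37y3 + 52y4

Subject to:
  5y1 + y2 + 3y3 + 5y4 ≥ 10
  2y1 + 3y2 + 2y3 + 4y4 ≥ 7
  y1, y2, y3, y4 ≥ 0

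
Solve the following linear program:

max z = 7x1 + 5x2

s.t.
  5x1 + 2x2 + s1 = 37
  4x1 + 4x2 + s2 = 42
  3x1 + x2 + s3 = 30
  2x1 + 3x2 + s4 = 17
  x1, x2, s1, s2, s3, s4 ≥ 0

Evaluate the objective at each vertex of the feasible region:
  z(0, 0) = 0
  z(7.4, 0) = 51.8
  z(7, 1) = 54  ←
  z(0, 5.667) = 28.33
The maximum is at x1 = 7, x2 = 1.

x1 = 7, x2 = 1, z = 54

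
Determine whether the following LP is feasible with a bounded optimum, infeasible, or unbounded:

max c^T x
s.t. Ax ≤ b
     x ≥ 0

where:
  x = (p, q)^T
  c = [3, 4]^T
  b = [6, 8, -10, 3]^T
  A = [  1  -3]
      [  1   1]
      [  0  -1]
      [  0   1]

Infeasible (no feasible solution exists)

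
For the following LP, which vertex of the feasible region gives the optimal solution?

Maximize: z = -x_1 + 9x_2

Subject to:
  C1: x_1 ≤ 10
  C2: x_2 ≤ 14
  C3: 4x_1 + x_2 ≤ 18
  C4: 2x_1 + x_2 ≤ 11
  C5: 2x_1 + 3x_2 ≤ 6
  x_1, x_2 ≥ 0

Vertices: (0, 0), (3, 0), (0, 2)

Evaluate the objective at each vertex of the feasible region:
  z(0, 0) = 0
  z(3, 0) = -3
  z(0, 2) = 18  ←
The maximum is at x_1 = 0, x_2 = 2.

(0, 2)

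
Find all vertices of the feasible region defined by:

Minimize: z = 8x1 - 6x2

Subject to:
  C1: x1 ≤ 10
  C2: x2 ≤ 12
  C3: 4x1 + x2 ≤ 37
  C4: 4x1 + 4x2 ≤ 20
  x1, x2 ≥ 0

(0, 0), (5, 0), (0, 5)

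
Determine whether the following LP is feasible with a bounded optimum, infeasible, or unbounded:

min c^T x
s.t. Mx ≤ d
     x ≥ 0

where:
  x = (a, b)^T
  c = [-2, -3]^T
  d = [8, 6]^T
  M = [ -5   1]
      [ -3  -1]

Unbounded (objective can decrease without bound)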